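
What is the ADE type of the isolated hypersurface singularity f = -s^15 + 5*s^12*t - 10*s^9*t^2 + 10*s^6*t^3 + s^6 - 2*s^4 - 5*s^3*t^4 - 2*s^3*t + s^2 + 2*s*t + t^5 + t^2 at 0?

A_4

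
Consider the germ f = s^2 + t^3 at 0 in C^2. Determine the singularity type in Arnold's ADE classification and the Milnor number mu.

Type A_{2}, Milnor number mu = 2.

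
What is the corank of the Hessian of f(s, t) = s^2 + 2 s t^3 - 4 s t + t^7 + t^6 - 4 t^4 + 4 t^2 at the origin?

The Hessian at 0 is [[2, -4], [-4, 8]] of rank 1; hence corank 1.

1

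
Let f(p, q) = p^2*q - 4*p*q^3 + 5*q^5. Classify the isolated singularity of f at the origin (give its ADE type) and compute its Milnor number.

Type D_{6}, Milnor number mu = 6.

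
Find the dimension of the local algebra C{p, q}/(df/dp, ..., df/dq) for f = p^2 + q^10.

9

The Hessian of f at 0 has rank 1. Corank 1: A-series; mu = 9 gives A_9.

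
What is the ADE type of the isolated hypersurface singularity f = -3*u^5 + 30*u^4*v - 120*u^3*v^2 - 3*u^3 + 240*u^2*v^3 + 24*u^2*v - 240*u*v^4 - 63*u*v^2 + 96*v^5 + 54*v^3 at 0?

The Hessian of f at 0 has rank 0. Corank 2; j^3 = -3*(u - 3*v)^2*(u - 2*v) has shape L^2 M (L != M), so D-series; mu = 6 gives D_6.

D_{6}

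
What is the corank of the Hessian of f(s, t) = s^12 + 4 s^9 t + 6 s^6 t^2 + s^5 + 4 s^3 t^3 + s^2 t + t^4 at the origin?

2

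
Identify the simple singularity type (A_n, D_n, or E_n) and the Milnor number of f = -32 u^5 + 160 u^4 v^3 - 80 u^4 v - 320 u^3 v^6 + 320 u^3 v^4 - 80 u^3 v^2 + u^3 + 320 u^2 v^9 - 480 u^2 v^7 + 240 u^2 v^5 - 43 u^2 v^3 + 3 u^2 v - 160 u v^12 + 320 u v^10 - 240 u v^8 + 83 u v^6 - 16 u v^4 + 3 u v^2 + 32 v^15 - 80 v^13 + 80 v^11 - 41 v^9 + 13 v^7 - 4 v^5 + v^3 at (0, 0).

The Hessian of f at 0 has rank 0. Corank 2; j^3 = (u + v)^3 is a perfect cube, so E-series; the 5-jet and mu = 8 give E_8.

Type E_8, Milnor number mu = 8.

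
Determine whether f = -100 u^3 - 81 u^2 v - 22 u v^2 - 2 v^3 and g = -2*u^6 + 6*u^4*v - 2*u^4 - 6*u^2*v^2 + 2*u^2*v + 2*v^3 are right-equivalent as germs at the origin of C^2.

Yes.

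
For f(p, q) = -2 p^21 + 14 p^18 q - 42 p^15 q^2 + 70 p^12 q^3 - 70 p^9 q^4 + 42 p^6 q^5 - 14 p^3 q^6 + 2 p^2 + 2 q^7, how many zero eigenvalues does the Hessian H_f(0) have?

1

The Hessian at 0 is [[4, 0], [0, 0]] of rank 1; hence corank 1.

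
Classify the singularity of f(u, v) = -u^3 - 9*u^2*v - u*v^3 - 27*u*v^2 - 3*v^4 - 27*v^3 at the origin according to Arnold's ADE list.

E_{7}

The Hessian of f at 0 has rank 0. Corank 2; j^3 = -(u + 3*v)^3 is a perfect cube, so E-series; the 4-jet and mu = 7 give E_7.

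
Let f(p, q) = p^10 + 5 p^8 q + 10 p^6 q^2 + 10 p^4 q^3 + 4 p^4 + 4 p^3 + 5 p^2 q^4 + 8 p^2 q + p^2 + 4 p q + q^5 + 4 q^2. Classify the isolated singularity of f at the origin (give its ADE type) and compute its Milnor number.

The Hessian of f at 0 is [[2, 4], [4, 8]] with rank 1, so corank 1. A Groebner basis of the Jacobian ideal J(f) in C{p,q} is {p/64 + q^3 + q^2/8 + q/32, p^2 + p/2 + q, p*q - p/8 + q^2 - q/4}; counting standard monomials gives mu = 4. Corank 1: A-series; mu = 4 gives A_4.

Type A_4, Milnor number mu = 4.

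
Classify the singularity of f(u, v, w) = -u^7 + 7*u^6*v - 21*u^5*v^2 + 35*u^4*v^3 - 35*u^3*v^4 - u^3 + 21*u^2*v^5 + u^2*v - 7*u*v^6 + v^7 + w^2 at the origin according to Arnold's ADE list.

The Hessian of f at 0 has rank 1. Corank 2; j^3 = -u^2*(u - v) has shape L^2 M (L != M), so D-series; mu = 8 gives D_8.

D8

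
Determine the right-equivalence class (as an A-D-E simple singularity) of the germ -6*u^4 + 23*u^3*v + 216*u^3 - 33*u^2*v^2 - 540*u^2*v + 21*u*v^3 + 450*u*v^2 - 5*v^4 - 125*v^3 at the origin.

The Hessian of f at 0 has rank 0. Corank 2; j^3 = (6*u - 5*v)^3 is a perfect cube, so E-series; the 4-jet and mu = 7 give E_7.

E_{7}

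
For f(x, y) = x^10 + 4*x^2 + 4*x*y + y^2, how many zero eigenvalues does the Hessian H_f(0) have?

Hessian at 0 has rank 1.

1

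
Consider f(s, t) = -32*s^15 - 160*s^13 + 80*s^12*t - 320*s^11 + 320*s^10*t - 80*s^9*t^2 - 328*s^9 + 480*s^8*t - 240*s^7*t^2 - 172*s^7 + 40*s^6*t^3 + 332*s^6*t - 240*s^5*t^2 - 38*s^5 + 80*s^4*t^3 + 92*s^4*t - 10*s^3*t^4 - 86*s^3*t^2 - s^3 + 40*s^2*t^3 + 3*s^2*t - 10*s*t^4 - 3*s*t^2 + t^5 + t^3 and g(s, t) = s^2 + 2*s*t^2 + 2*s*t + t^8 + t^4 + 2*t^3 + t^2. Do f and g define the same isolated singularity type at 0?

No.

The Hessian of f at 0 has rank 0. Corank 2; j^3 = -(s - t)^3 is a perfect cube, so E-series; the 5-jet and mu = 8 give E_8. The Hessian of g at 0 has rank 1. Corank 1: A-series; mu = 7 gives A_7. f is E_8 but g is A_7, hence not right-equivalent.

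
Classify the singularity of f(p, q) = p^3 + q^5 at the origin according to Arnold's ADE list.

E_8

The Hessian of f at 0 has rank 0. Corank 2; j^3 = p^3 is a perfect cube, so E-series; the 5-jet and mu = 8 give E_8.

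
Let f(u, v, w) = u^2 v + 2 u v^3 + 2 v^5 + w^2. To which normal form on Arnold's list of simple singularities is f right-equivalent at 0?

D6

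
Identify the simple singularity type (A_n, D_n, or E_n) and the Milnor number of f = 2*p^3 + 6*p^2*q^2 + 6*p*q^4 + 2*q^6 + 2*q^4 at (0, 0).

The Hessian of f at 0 is [[0, 0], [0, 0]] with rank 0, so corank 2. A Groebner basis of the Jacobian ideal J(f) in C{p,q} is {p^3, p^2*q, p^2/2 + p*q^2, q^3}; counting standard monomials gives mu = 6. Corank 2; j^3 = 2*p^3 is a perfect cube, so E-series; the 4-jet and mu = 6 give E_6.

Type E_{6}, Milnor number mu = 6.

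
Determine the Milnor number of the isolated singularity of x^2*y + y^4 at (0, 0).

The Hessian of f at 0 has rank 0. Corank 2; j^3 = x^2*y has shape L^2 M (L != M), so D-series; mu = 5 gives D_5.

5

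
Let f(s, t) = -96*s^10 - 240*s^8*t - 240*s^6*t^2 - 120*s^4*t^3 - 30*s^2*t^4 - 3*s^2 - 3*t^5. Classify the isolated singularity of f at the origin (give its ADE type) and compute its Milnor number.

The Hessian of f at 0 has rank 1. Corank 1: A-series; mu = 4 gives A_4.

Type A4, Milnor number mu = 4.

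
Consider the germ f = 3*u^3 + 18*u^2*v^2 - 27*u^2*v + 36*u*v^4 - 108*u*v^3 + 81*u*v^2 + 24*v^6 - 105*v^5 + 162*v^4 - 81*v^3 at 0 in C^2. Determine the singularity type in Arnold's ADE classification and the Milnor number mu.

Type E_8, Milnor number mu = 8.

The Hessian of f at 0 has rank 0. Corank 2; j^3 = 3*(u - 3*v)^3 is a perfect cube, so E-series; the 5-jet and mu = 8 give E_8.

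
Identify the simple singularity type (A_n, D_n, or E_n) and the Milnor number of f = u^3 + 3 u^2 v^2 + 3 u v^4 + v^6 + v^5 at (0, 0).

The Hessian of f at 0 is [[0, 0], [0, 0]] with rank 0, so corank 2. A Groebner basis of the Jacobian ideal J(f) in C{u,v} is {v^4, u^3, u^2/2 + u*v^2}; counting standard monomials gives mu = 8. Corank 2; j^3 = u^3 is a perfect cube, so E-series; the 5-jet and mu = 8 give E_8.

Type E_8, Milnor number mu = 8.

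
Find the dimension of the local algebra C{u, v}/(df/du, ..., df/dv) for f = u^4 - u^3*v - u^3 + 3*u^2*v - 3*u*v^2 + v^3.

The Hessian of f at 0 has rank 0. Corank 2; j^3 = -(u - v)^3 is a perfect cube, so E-series; the 4-jet and mu = 7 give E_7.

7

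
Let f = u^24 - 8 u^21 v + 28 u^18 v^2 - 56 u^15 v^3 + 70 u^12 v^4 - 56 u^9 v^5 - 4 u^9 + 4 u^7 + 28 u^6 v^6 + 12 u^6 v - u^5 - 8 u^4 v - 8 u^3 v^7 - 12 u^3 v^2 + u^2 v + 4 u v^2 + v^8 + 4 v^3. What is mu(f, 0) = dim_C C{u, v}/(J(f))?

The Hessian of f at 0 has rank 0. Corank 2; j^3 = v*(u + 2*v)^2 has shape L^2 M (L != M), so D-series; mu = 9 gives D_9.

9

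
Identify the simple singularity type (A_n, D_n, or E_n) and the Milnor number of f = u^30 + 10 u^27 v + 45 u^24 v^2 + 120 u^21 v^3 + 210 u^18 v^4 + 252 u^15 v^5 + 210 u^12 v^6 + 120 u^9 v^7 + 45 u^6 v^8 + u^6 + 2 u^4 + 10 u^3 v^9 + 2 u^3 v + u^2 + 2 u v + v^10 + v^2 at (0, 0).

Type A9, Milnor number mu = 9.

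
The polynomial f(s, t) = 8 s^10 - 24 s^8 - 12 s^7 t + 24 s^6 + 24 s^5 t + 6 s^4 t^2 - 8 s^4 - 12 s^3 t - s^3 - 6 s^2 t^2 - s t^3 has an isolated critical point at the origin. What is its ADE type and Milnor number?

The Hessian of f at 0 has rank 0. Corank 2; j^3 = -s^3 is a perfect cube, so E-series; the 4-jet and mu = 7 give E_7.

Type E_{7}, Milnor number mu = 7.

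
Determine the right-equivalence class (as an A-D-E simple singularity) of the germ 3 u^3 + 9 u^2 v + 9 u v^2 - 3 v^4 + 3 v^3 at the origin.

The Hessian of f at 0 has rank 0. Corank 2; j^3 = 3*(u + v)^3 is a perfect cube, so E-series; the 4-jet and mu = 6 give E_6.

E_{6}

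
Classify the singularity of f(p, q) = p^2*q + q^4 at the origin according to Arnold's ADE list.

D_{5}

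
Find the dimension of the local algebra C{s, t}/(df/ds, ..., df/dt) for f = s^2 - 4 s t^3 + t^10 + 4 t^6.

9

The Hessian of f at 0 is [[2, 0], [0, 0]] with rank 1, so corank 1. A Groebner basis of the Jacobian ideal J(f) in C{s,t} is {s^3, -s/2 + t^3}; counting standard monomials gives mu = 9. Corank 1: A-series; mu = 9 gives A_9.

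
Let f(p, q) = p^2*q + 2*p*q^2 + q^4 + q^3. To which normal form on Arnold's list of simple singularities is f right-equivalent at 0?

D_{5}

The Hessian of f at 0 is [[0, 0], [0, 0]] with rank 0, so corank 2. A Groebner basis of the Jacobian ideal J(f) in C{p,q} is {p^3 - p^2/4 + q^2/4, p^2/4 + q^3 - q^2/4, p*q + q^2}; counting standard monomials gives mu = 5. Corank 2; j^3 = q*(p + q)^2 has shape L^2 M (L != M), so D-series; mu = 5 gives D_5.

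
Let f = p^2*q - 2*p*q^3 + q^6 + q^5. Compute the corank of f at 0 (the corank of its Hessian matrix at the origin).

2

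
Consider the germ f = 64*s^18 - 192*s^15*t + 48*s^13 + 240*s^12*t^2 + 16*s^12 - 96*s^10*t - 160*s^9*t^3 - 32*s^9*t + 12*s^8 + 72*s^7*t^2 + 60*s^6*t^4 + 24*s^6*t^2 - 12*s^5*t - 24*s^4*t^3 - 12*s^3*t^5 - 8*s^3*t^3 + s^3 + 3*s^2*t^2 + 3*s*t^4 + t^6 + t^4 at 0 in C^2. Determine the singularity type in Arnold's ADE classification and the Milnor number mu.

The Hessian of f at 0 has rank 0. Corank 2; j^3 = s^3 is a perfect cube, so E-series; the 4-jet and mu = 6 give E_6.

Type E_{6}, Milnor number mu = 6.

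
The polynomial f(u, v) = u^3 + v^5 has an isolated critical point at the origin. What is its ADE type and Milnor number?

The Hessian of f at 0 is [[0, 0], [0, 0]] with rank 0, so corank 2. A Groebner basis of the Jacobian ideal J(f) in C{u,v} is {v^4, u^2}; counting standard monomials gives mu = 8. Corank 2; j^3 = u^3 is a perfect cube, so E-series; the 5-jet and mu = 8 give E_8.

Type E8, Milnor number mu = 8.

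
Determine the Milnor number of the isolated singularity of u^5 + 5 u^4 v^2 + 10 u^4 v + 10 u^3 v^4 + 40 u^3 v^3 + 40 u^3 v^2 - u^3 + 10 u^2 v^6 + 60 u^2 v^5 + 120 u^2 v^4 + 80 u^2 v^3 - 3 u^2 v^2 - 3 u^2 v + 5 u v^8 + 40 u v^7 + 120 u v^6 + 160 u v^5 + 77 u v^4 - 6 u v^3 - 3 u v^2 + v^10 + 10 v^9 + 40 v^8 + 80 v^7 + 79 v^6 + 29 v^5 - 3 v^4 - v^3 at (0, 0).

8

The Hessian of f at 0 has rank 0. Corank 2; j^3 = -(u + v)^3 is a perfect cube, so E-series; the 5-jet and mu = 8 give E_8.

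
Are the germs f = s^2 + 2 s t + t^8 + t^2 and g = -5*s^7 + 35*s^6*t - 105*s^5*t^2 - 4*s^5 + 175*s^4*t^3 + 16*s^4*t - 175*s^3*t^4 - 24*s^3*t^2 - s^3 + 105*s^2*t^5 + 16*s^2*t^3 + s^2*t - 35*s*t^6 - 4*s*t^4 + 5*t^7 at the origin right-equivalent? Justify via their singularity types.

No.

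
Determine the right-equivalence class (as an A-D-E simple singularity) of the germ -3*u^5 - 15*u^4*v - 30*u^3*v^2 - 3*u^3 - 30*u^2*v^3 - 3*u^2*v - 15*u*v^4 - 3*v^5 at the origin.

D6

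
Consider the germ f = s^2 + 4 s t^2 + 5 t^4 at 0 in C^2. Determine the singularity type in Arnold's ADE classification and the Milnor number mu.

Type A_{3}, Milnor number mu = 3.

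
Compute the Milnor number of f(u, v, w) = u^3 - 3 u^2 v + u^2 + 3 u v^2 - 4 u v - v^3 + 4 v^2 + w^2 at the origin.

2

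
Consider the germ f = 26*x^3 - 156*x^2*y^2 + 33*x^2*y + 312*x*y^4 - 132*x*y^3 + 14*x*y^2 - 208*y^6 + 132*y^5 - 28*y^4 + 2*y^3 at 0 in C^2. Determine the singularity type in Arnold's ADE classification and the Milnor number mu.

Type D_{4}, Milnor number mu = 4.

The Hessian of f at 0 has rank 0. Corank 2; j^3 = (2*x + y)*(13*x^2 + 10*x*y + 2*y^2) splits into three distinct lines over C (the quadratic factor has nonzero discriminant), so D_4.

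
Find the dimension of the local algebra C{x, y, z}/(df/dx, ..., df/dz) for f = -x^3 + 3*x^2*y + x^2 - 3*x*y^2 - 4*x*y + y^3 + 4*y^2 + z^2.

2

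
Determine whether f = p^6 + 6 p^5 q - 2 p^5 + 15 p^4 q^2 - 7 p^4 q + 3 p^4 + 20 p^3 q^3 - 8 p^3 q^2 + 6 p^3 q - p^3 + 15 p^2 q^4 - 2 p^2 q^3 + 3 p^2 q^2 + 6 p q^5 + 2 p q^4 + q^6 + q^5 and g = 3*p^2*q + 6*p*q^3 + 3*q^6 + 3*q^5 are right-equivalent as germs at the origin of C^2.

No.

The Hessian of f at 0 has rank 0. Corank 2; j^3 = -p^3 is a perfect cube, so E-series; the 5-jet and mu = 8 give E_8. The Hessian of g at 0 has rank 0. Corank 2; j^3 = 3*p^2*q has shape L^2 M (L != M), so D-series; mu = 7 gives D_7. f is E_8 but g is D_7, hence not right-equivalent.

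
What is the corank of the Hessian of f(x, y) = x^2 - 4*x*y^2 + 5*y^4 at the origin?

1

Hessian at 0 has rank 1.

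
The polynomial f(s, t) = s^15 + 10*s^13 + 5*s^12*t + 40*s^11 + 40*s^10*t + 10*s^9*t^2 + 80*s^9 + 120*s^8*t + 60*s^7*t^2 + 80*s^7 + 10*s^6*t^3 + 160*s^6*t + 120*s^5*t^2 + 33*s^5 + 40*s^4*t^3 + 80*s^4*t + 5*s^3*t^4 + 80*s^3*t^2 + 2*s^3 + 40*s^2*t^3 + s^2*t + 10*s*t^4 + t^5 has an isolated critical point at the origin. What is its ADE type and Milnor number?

Type D_6, Milnor number mu = 6.

The Hessian of f at 0 has rank 0. Corank 2; j^3 = s^2*(2*s + t) has shape L^2 M (L != M), so D-series; mu = 6 gives D_6.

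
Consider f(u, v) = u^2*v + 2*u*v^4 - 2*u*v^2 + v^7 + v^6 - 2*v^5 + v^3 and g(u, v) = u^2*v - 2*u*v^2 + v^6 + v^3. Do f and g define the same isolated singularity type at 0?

The Hessian of f at 0 has rank 0. Corank 2; j^3 = v*(u - v)^2 has shape L^2 M (L != M), so D-series; mu = 7 gives D_7. The Hessian of g at 0 has rank 0. Corank 2; j^3 = v*(u - v)^2 has shape L^2 M (L != M), so D-series; mu = 7 gives D_7. Both have type D_7, hence right-equivalent.

Yes.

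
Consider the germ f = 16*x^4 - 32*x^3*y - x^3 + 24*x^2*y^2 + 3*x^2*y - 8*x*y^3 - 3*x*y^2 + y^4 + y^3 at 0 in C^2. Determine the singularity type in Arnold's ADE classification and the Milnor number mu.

Type E_{6}, Milnor number mu = 6.

The Hessian of f at 0 is [[0, 0], [0, 0]] with rank 0, so corank 2. A Groebner basis of the Jacobian ideal J(f) in C{x,y} is {y^4, x*y^2 - 5*y^3/6, x^2 - 2*x*y + y^2}; counting standard monomials gives mu = 6. Corank 2; j^3 = -(x - y)^3 is a perfect cube, so E-series; the 4-jet and mu = 6 give E_6.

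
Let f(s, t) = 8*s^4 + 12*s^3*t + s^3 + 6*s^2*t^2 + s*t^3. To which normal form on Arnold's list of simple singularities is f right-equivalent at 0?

E_7

The Hessian of f at 0 is [[0, 0], [0, 0]] with rank 0, so corank 2. A Groebner basis of the Jacobian ideal J(f) in C{s,t} is {3*s^2/4 + t^4 + t^3/4, s^3, s^2*t - s^2/4 - t^3/12, s^2 + s*t^2 + t^3/3}; counting standard monomials gives mu = 7. Corank 2; j^3 = s^3 is a perfect cube, so E-series; the 4-jet and mu = 7 give E_7.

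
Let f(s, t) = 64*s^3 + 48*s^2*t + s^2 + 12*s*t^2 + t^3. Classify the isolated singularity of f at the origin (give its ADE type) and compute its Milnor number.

Type A_2, Milnor number mu = 2.

The Hessian of f at 0 is [[2, 0], [0, 0]] with rank 1, so corank 1. A Groebner basis of the Jacobian ideal J(f) in C{s,t} is {t^2, s}; counting standard monomials gives mu = 2. Corank 1: A-series; mu = 2 gives A_2.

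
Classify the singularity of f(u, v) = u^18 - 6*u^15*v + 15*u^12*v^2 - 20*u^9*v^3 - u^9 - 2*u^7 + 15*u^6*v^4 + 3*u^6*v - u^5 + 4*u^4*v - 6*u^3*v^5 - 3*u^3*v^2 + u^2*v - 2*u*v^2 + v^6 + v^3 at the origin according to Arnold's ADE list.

D7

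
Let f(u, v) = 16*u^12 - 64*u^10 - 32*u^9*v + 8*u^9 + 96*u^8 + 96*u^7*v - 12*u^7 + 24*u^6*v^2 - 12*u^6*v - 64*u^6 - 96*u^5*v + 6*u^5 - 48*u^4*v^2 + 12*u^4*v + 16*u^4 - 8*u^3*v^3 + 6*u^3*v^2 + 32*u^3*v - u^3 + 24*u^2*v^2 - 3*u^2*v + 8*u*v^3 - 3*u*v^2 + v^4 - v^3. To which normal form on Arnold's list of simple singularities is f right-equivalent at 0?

E_6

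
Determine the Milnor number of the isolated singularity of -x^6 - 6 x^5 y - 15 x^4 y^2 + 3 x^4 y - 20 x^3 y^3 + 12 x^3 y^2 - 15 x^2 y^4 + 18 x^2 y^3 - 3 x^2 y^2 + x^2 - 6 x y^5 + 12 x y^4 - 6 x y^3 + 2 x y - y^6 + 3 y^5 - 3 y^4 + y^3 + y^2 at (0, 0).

The Hessian of f at 0 is [[2, 2], [2, 2]] with rank 1, so corank 1. A Groebner basis of the Jacobian ideal J(f) in C{x,y} is {y^2, x + y}; counting standard monomials gives mu = 2. Corank 1: A-series; mu = 2 gives A_2.

2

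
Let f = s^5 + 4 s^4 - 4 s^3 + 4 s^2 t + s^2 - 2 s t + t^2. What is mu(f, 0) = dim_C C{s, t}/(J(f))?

4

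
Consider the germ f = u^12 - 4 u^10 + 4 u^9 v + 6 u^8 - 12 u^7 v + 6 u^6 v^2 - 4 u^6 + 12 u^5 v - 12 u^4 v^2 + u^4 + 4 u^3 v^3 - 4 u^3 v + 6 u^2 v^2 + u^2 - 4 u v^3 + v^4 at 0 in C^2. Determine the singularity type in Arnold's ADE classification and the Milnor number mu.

Type A3, Milnor number mu = 3.

The Hessian of f at 0 has rank 1. Corank 1: A-series; mu = 3 gives A_3.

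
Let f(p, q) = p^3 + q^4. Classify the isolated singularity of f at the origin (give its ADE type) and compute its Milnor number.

Type E6, Milnor number mu = 6.

The Hessian of f at 0 has rank 0. Corank 2; j^3 = p^3 is a perfect cube, so E-series; the 4-jet and mu = 6 give E_6.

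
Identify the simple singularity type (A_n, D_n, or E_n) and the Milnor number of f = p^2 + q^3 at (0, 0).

The Hessian of f at 0 is [[2, 0], [0, 0]] with rank 1, so corank 1. A Groebner basis of the Jacobian ideal J(f) in C{p,q} is {q^2, p}; counting standard monomials gives mu = 2. Corank 1: A-series; mu = 2 gives A_2.

Type A_{2}, Milnor number mu = 2.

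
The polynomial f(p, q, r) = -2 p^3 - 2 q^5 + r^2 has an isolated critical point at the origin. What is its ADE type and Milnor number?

Type E8, Milnor number mu = 8.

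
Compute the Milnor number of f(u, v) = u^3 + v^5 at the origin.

8

The Hessian of f at 0 is [[0, 0], [0, 0]] with rank 0, so corank 2. A Groebner basis of the Jacobian ideal J(f) in C{u,v} is {v^4, u^2}; counting standard monomials gives mu = 8. Corank 2; j^3 = u^3 is a perfect cube, so E-series; the 5-jet and mu = 8 give E_8.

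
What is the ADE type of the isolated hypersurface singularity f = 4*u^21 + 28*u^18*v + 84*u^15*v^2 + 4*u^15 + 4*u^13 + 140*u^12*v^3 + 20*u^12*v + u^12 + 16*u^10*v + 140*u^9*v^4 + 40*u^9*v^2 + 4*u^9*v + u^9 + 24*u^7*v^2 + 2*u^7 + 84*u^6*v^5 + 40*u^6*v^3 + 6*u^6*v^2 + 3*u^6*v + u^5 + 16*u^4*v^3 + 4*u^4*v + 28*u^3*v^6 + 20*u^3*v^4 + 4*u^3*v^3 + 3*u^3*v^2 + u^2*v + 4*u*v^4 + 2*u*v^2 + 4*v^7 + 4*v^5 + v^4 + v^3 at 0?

The Hessian of f at 0 has rank 0. Corank 2; j^3 = v*(u + v)^2 has shape L^2 M (L != M), so D-series; mu = 5 gives D_5.

D_{5}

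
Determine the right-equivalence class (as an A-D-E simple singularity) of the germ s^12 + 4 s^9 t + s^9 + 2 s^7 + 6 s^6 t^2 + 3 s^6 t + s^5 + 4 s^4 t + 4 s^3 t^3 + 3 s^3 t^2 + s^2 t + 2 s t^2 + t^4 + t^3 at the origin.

D_5

The Hessian of f at 0 has rank 0. Corank 2; j^3 = t*(s + t)^2 has shape L^2 M (L != M), so D-series; mu = 5 gives D_5.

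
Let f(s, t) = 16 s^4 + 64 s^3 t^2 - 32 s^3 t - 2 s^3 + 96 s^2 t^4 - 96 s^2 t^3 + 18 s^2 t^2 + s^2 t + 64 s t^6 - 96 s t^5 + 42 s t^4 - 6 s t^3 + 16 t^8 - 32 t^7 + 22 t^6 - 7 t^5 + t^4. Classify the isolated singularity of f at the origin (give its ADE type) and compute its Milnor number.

The Hessian of f at 0 has rank 0. Corank 2; j^3 = -s^2*(2*s - t) has shape L^2 M (L != M), so D-series; mu = 5 gives D_5.

Type D_{5}, Milnor number mu = 5.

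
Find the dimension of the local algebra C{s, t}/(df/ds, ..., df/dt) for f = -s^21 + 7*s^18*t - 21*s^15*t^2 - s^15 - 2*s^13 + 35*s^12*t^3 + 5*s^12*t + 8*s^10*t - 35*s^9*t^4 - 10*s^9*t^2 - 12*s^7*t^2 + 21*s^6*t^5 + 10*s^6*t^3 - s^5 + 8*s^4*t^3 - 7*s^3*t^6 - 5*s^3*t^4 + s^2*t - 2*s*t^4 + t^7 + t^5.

The Hessian of f at 0 has rank 0. Corank 2; j^3 = s^2*t has shape L^2 M (L != M), so D-series; mu = 6 gives D_6.

6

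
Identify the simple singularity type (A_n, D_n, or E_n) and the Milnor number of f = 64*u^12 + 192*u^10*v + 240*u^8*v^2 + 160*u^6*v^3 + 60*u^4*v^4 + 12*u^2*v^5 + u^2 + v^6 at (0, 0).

Type A_{5}, Milnor number mu = 5.

The Hessian of f at 0 has rank 1. Corank 1: A-series; mu = 5 gives A_5.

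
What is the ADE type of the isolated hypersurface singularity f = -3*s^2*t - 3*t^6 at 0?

D_7

The Hessian of f at 0 has rank 0. Corank 2; j^3 = -3*s^2*t has shape L^2 M (L != M), so D-series; mu = 7 gives D_7.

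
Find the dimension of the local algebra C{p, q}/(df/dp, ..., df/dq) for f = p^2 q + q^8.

9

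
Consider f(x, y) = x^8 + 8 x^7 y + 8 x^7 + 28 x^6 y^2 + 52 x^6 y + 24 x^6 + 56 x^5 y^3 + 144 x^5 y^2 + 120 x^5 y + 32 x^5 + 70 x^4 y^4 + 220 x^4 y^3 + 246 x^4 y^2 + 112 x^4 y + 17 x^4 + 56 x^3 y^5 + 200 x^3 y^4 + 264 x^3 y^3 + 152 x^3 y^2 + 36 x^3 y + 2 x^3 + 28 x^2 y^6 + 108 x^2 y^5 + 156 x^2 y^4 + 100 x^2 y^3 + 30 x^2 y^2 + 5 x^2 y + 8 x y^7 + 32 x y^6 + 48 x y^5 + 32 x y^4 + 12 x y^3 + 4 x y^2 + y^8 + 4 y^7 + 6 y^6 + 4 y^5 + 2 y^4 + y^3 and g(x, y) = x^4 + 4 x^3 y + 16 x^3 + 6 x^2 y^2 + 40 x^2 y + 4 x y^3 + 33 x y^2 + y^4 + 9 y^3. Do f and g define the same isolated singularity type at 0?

Yes.

The Hessian of f at 0 has rank 0. Corank 2; j^3 = (x + y)^2*(2*x + y) has shape L^2 M (L != M), so D-series; mu = 5 gives D_5. The Hessian of g at 0 has rank 0. Corank 2; j^3 = (x + y)*(4*x + 3*y)^2 has shape L^2 M (L != M), so D-series; mu = 5 gives D_5. Both have type D_5, hence right-equivalent.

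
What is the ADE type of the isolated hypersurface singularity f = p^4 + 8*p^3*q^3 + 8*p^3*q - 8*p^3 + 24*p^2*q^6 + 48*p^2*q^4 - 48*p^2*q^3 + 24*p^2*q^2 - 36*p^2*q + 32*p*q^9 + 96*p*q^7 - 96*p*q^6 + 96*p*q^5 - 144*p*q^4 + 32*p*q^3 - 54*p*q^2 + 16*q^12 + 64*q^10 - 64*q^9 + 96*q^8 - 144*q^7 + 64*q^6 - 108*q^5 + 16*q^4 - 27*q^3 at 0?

E_{6}

The Hessian of f at 0 is [[0, 0], [0, 0]] with rank 0, so corank 2. A Groebner basis of the Jacobian ideal J(f) in C{p,q} is {q^4, p*q^2 + 5*q^3/3, p^2 + 3*p*q + 9*q^2/4}; counting standard monomials gives mu = 6. Corank 2; j^3 = -(2*p + 3*q)^3 is a perfect cube, so E-series; the 4-jet and mu = 6 give E_6.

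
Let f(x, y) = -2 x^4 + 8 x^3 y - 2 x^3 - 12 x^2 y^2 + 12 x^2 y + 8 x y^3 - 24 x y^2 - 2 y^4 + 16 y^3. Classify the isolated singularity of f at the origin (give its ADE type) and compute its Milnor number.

Type E_6, Milnor number mu = 6.

The Hessian of f at 0 has rank 0. Corank 2; j^3 = -2*(x - 2*y)^3 is a perfect cube, so E-series; the 4-jet and mu = 6 give E_6.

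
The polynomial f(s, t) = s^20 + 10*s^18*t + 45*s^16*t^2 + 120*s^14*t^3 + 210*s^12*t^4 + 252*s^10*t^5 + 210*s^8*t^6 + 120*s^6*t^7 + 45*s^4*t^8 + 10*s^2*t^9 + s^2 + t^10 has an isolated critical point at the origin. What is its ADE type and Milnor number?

Type A_{9}, Milnor number mu = 9.

The Hessian of f at 0 has rank 1. Corank 1: A-series; mu = 9 gives A_9.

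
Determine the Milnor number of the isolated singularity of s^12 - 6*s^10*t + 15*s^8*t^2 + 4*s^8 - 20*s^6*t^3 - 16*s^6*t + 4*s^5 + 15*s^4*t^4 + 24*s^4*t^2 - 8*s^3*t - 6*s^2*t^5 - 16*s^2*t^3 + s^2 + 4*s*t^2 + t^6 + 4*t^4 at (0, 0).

The Hessian of f at 0 has rank 1. Corank 1: A-series; mu = 5 gives A_5.

5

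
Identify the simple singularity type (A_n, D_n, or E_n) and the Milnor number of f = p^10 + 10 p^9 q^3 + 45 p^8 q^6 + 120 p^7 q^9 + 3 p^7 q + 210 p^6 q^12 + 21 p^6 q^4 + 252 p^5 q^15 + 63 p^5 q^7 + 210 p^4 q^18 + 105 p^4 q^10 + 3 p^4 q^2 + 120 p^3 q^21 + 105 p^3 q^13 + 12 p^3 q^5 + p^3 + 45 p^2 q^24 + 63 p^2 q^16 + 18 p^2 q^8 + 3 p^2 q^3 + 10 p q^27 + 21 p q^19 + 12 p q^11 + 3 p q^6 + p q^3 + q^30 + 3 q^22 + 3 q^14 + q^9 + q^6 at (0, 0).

Type E7, Milnor number mu = 7.

The Hessian of f at 0 has rank 0. Corank 2; j^3 = p^3 is a perfect cube, so E-series; the 4-jet and mu = 7 give E_7.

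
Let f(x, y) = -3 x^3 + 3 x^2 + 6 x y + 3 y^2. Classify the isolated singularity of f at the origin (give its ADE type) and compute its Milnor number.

The Hessian of f at 0 has rank 1. Corank 1: A-series; mu = 2 gives A_2.

Type A2, Milnor number mu = 2.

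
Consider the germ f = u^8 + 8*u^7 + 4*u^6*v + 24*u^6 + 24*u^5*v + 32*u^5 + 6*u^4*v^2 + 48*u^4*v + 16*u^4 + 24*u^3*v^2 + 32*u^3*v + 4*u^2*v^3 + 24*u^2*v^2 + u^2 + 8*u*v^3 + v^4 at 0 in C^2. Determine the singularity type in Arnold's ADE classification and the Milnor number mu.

The Hessian of f at 0 has rank 1. Corank 1: A-series; mu = 3 gives A_3.

Type A_3, Milnor number mu = 3.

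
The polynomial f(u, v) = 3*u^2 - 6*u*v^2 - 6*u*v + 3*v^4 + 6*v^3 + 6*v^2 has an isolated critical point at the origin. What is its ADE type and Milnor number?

The Hessian of f at 0 is [[6, -6], [-6, 12]] with rank 2, so corank 0. A Groebner basis of the Jacobian ideal J(f) in C{u,v} is {u, v}; counting standard monomials gives mu = 1. Corank 0: nondegenerate Morse point, so A_1.

Type A_1, Milnor number mu = 1.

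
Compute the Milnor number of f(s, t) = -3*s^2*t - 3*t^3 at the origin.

4

The Hessian of f at 0 is [[0, 0], [0, 0]] with rank 0, so corank 2. A Groebner basis of the Jacobian ideal J(f) in C{s,t} is {t^3, s^2 + 3*t^2, s*t}; counting standard monomials gives mu = 4. Corank 2; j^3 = -3*t*(s^2 + t^2) splits into three distinct lines over C (the quadratic factor has nonzero discriminant), so D_4.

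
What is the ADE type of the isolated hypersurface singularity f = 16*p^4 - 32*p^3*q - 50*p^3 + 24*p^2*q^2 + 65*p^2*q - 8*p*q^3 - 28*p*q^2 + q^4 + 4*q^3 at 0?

The Hessian of f at 0 has rank 0. Corank 2; j^3 = -(2*p - q)*(5*p - 2*q)^2 has shape L^2 M (L != M), so D-series; mu = 5 gives D_5.

D5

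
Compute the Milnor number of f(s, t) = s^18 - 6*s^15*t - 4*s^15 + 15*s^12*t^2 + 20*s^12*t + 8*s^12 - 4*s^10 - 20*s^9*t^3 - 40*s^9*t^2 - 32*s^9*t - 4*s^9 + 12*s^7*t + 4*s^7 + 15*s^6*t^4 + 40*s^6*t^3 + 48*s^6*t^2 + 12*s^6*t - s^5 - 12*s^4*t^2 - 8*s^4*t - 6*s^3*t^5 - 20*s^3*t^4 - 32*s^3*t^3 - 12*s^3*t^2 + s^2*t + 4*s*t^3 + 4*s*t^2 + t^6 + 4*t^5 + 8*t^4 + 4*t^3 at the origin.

The Hessian of f at 0 is [[0, 0], [0, 0]] with rank 0, so corank 2. A Groebner basis of the Jacobian ideal J(f) in C{s,t} is {5*s^2/38 + 189*s*t/304 + t^4 + 29*t^3/152 + 109*t^2/152, s^3 + 48*s^2/19 + 351*s*t/38 + 119*t^3/19 + 159*t^2/19, s^2*t - 14*s^2/19 - 50*s*t/19 - 64*t^3/19 - 44*t^2/19, 3*s^2/19 + s*t^2 + 83*s*t/152 + 139*t^3/76 + 35*t^2/76}; counting standard monomials gives mu = 7. Corank 2; j^3 = t*(s + 2*t)^2 has shape L^2 M (L != M), so D-series; mu = 7 gives D_7.

7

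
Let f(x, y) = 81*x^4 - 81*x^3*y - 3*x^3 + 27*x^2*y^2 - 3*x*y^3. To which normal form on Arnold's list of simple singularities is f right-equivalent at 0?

E_7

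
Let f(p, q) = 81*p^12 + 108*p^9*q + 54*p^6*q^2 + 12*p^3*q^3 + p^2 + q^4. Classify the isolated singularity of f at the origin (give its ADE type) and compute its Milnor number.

Type A_{3}, Milnor number mu = 3.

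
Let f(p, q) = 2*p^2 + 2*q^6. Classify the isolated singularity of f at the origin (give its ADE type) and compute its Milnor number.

Type A5, Milnor number mu = 5.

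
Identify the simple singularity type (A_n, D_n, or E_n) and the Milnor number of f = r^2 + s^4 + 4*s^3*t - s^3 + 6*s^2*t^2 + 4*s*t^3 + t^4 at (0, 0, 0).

Type E6, Milnor number mu = 6.

The Hessian of f at 0 has rank 1. Corank 2; j^3 = -s^3 is a perfect cube, so E-series; the 4-jet and mu = 6 give E_6.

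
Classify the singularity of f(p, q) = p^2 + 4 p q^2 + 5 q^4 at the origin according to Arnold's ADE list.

A_3

The Hessian of f at 0 has rank 1. Corank 1: A-series; mu = 3 gives A_3.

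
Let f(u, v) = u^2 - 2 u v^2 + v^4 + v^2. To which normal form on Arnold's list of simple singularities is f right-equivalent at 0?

A_1

The Hessian of f at 0 has rank 2. Corank 0: nondegenerate Morse point, so A_1.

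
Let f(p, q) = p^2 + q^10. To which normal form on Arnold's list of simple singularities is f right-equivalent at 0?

A_9

The Hessian of f at 0 is [[2, 0], [0, 0]] with rank 1, so corank 1. A Groebner basis of the Jacobian ideal J(f) in C{p,q} is {q^9, p}; counting standard monomials gives mu = 9. Corank 1: A-series; mu = 9 gives A_9.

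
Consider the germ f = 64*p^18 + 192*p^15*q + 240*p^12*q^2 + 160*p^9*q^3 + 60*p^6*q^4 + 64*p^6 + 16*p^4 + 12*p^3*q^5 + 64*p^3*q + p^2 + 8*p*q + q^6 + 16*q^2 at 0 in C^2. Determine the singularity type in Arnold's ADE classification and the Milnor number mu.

Type A5, Milnor number mu = 5.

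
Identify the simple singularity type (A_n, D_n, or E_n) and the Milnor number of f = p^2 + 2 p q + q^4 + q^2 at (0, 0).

Type A_3, Milnor number mu = 3.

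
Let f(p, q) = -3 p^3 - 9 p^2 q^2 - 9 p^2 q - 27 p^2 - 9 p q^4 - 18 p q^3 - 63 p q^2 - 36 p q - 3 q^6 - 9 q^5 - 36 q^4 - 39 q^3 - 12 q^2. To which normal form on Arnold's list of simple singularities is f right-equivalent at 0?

A2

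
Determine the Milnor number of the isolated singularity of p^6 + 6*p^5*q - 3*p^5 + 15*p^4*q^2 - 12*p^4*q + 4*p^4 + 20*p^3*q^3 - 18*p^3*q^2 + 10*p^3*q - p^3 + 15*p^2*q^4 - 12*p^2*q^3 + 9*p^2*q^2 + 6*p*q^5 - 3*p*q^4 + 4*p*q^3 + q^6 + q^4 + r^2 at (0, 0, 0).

The Hessian of f at 0 is [[0, 0, 0], [0, 0, 0], [0, 0, 2]] with rank 1, so corank 2. A Groebner basis of the Jacobian ideal J(f) in C{p,q,r} is {p^3, p^2*q, -p^2/2 + p*q^2, 3*p^2/2 + q^3, r}; counting standard monomials gives mu = 6. Corank 2; j^3 = -p^3 is a perfect cube, so E-series; the 4-jet and mu = 6 give E_6.

6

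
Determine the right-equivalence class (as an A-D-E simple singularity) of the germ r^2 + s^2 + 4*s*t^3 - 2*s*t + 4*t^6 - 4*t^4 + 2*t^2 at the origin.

A_{1}

The Hessian of f at 0 is [[2, -2, 0], [-2, 4, 0], [0, 0, 2]] with rank 3, so corank 0. A Groebner basis of the Jacobian ideal J(f) in C{s,t,r} is {s, t, r}; counting standard monomials gives mu = 1. Corank 0: nondegenerate Morse point, so A_1.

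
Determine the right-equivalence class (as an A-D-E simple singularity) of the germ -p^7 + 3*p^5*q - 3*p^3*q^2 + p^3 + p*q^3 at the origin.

The Hessian of f at 0 is [[0, 0], [0, 0]] with rank 0, so corank 2. A Groebner basis of the Jacobian ideal J(f) in C{p,q} is {p^3, p*q^2, 3*p^2 + q^3}; counting standard monomials gives mu = 7. Corank 2; j^3 = p^3 is a perfect cube, so E-series; the 4-jet and mu = 7 give E_7.

E_7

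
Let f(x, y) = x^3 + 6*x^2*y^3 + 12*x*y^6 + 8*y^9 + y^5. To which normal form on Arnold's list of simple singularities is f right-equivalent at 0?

E_8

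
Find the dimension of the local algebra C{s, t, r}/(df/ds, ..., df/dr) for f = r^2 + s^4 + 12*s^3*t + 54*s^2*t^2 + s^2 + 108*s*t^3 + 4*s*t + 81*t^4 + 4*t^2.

3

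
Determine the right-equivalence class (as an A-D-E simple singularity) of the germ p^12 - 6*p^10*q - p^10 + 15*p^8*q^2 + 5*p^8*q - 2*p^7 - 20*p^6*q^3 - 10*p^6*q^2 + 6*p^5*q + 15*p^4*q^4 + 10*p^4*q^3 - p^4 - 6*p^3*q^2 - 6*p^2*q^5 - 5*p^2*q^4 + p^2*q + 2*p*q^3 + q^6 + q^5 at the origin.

D7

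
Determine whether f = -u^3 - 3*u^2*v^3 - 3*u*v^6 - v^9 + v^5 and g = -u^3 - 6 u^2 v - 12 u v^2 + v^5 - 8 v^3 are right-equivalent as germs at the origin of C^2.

Yes.

The Hessian of f at 0 has rank 0. Corank 2; j^3 = -u^3 is a perfect cube, so E-series; the 5-jet and mu = 8 give E_8. The Hessian of g at 0 has rank 0. Corank 2; j^3 = -(u + 2*v)^3 is a perfect cube, so E-series; the 5-jet and mu = 8 give E_8. Both have type E_8, hence right-equivalent.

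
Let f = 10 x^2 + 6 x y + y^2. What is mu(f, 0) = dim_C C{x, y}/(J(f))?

The Hessian of f at 0 has rank 2. Corank 0: nondegenerate Morse point, so A_1.

1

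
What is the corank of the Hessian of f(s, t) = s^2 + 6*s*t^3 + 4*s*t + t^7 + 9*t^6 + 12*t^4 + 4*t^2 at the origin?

The Hessian at 0 is [[2, 4], [4, 8]] of rank 1; hence corank 1.

1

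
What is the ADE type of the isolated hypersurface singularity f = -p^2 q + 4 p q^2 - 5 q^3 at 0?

The Hessian of f at 0 is [[0, 0], [0, 0]] with rank 0, so corank 2. A Groebner basis of the Jacobian ideal J(f) in C{p,q} is {q^3, p^2 - q^2, p*q - 2*q^2}; counting standard monomials gives mu = 4. Corank 2; j^3 = -q*(p^2 - 4*p*q + 5*q^2) splits into three distinct lines over C (the quadratic factor has nonzero discriminant), so D_4.

D4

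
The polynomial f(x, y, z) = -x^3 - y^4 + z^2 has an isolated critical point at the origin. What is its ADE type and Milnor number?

Type E_{6}, Milnor number mu = 6.

The Hessian of f at 0 has rank 1. Corank 2; j^3 = -x^3 is a perfect cube, so E-series; the 4-jet and mu = 6 give E_6.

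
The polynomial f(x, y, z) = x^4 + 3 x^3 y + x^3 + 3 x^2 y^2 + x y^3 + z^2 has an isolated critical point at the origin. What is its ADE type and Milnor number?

Type E7, Milnor number mu = 7.

The Hessian of f at 0 is [[0, 0, 0], [0, 0, 0], [0, 0, 2]] with rank 1, so corank 2. A Groebner basis of the Jacobian ideal J(f) in C{x,y,z} is {3*x^2 + y^4 + y^3, x^3, x^2*y - x^2 - y^3/3, 2*x^2 + x*y^2 + 2*y^3/3, z}; counting standard monomials gives mu = 7. Corank 2; j^3 = x^3 is a perfect cube, so E-series; the 4-jet and mu = 7 give E_7.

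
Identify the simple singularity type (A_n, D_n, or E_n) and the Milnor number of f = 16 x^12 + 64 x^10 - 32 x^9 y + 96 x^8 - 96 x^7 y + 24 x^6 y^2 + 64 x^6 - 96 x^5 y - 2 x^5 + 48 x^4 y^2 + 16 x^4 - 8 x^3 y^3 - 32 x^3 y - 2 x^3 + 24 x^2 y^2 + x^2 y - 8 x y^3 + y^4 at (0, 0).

The Hessian of f at 0 has rank 0. Corank 2; j^3 = -x^2*(2*x - y) has shape L^2 M (L != M), so D-series; mu = 5 gives D_5.

Type D_{5}, Milnor number mu = 5.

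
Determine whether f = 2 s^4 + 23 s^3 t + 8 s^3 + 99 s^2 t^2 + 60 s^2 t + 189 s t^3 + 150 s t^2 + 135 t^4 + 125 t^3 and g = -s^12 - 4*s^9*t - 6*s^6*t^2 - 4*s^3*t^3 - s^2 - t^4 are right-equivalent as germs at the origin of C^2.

No.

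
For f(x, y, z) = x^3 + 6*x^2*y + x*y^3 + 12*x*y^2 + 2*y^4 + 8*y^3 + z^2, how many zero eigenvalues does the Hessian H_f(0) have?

Hessian at 0 has rank 1.

2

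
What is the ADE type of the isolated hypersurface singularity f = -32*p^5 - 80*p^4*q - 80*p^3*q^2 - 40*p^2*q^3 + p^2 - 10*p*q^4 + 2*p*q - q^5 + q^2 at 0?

A_{4}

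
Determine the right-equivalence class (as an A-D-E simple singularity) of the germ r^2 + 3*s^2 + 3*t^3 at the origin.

A2

The Hessian of f at 0 is [[6, 0, 0], [0, 0, 0], [0, 0, 2]] with rank 2, so corank 1. A Groebner basis of the Jacobian ideal J(f) in C{s,t,r} is {t^2, s, r}; counting standard monomials gives mu = 2. Corank 1: A-series; mu = 2 gives A_2.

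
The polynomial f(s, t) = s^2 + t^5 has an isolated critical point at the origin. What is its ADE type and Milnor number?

The Hessian of f at 0 is [[2, 0], [0, 0]] with rank 1, so corank 1. A Groebner basis of the Jacobian ideal J(f) in C{s,t} is {t^4, s}; counting standard monomials gives mu = 4. Corank 1: A-series; mu = 4 gives A_4.

Type A4, Milnor number mu = 4.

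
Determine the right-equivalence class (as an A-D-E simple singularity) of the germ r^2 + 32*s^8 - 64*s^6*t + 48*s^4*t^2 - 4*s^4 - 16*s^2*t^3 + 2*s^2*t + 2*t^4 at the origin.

The Hessian of f at 0 has rank 1. Corank 2; j^3 = 2*s^2*t has shape L^2 M (L != M), so D-series; mu = 5 gives D_5.

D_{5}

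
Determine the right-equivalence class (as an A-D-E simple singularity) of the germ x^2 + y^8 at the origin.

The Hessian of f at 0 has rank 1. Corank 1: A-series; mu = 7 gives A_7.

A_{7}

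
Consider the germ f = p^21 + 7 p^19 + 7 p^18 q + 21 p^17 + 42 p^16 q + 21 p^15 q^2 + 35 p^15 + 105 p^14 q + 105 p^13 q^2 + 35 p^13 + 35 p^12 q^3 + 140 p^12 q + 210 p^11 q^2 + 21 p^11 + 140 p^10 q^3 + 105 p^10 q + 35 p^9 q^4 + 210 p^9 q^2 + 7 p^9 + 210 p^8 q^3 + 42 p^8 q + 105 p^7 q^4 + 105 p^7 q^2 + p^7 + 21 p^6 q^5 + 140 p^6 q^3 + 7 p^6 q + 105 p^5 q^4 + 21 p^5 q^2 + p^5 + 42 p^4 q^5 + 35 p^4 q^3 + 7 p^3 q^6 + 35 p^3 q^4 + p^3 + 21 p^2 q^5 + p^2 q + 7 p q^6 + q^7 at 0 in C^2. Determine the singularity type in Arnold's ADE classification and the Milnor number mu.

Type D_{8}, Milnor number mu = 8.

The Hessian of f at 0 has rank 0. Corank 2; j^3 = p^2*(p + q) has shape L^2 M (L != M), so D-series; mu = 8 gives D_8.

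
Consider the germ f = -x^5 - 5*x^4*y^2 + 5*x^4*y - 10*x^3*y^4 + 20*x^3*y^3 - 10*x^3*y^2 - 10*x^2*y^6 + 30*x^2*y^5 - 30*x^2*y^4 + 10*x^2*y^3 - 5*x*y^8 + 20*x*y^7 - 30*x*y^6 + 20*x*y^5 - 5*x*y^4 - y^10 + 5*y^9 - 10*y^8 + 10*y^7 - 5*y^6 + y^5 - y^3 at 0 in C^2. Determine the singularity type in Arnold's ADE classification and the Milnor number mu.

The Hessian of f at 0 has rank 0. Corank 2; j^3 = -y^3 is a perfect cube, so E-series; the 5-jet and mu = 8 give E_8.

Type E8, Milnor number mu = 8.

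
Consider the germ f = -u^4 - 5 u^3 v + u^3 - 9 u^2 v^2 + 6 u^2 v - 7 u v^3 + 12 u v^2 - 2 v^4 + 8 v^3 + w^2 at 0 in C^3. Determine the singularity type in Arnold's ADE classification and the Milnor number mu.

Type E7, Milnor number mu = 7.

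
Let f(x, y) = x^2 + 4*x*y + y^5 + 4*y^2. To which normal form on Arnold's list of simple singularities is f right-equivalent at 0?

A_{4}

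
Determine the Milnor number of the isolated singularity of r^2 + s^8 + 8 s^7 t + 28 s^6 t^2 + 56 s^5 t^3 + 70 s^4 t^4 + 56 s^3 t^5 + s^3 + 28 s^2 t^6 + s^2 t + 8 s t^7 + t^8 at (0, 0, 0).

9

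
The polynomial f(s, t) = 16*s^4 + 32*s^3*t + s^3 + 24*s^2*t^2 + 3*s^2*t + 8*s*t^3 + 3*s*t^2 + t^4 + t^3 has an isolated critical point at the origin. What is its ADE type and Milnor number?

Type E6, Milnor number mu = 6.

The Hessian of f at 0 has rank 0. Corank 2; j^3 = (s + t)^3 is a perfect cube, so E-series; the 4-jet and mu = 6 give E_6.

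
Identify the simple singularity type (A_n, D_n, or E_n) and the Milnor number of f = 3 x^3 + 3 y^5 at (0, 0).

Type E_8, Milnor number mu = 8.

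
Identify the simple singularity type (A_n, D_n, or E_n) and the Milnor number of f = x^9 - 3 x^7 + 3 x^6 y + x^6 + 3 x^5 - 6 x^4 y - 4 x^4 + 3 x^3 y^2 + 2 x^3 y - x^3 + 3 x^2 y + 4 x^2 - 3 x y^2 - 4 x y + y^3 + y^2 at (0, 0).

The Hessian of f at 0 is [[8, -4], [-4, 2]] with rank 1, so corank 1. A Groebner basis of the Jacobian ideal J(f) in C{x,y} is {y^2, x - y/2}; counting standard monomials gives mu = 2. Corank 1: A-series; mu = 2 gives A_2.

Type A2, Milnor number mu = 2.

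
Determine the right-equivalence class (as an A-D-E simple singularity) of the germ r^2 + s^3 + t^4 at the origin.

E_6

The Hessian of f at 0 has rank 1. Corank 2; j^3 = s^3 is a perfect cube, so E-series; the 4-jet and mu = 6 give E_6.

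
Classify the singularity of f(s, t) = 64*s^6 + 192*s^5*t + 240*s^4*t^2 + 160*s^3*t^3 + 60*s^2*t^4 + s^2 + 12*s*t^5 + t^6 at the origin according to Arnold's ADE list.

A_5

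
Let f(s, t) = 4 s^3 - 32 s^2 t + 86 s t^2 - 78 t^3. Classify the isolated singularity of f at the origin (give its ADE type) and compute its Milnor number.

The Hessian of f at 0 is [[0, 0], [0, 0]] with rank 0, so corank 2. A Groebner basis of the Jacobian ideal J(f) in C{s,t} is {t^3, s^2 - 23*t^2/2, s*t - 7*t^2/2}; counting standard monomials gives mu = 4. Corank 2; j^3 = 2*(s - 3*t)*(2*s^2 - 10*s*t + 13*t^2) splits into three distinct lines over C (the quadratic factor has nonzero discriminant), so D_4.

Type D4, Milnor number mu = 4.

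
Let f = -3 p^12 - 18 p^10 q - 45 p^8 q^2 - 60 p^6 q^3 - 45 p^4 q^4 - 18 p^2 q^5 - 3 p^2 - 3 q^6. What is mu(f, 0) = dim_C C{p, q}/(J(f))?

The Hessian of f at 0 has rank 1. Corank 1: A-series; mu = 5 gives A_5.

5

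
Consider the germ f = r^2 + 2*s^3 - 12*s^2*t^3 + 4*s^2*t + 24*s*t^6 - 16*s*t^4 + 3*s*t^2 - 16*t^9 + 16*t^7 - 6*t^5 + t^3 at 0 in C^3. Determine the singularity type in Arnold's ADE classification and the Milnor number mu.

The Hessian of f at 0 is [[0, 0, 0], [0, 0, 0], [0, 0, 2]] with rank 1, so corank 2. A Groebner basis of the Jacobian ideal J(f) in C{s,t,r} is {t^3, s^2 - 3*t^2/2, s*t + 3*t^2/2, r}; counting standard monomials gives mu = 4. Corank 2; j^3 = (s + t)*(2*s^2 + 2*s*t + t^2) splits into three distinct lines over C (the quadratic factor has nonzero discriminant), so D_4.

Type D_{4}, Milnor number mu = 4.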